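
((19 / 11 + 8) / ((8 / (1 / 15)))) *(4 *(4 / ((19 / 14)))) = 2996 / 3135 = 0.96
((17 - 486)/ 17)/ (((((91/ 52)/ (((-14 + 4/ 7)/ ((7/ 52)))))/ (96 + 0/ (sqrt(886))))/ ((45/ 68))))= 1414782720/ 14161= 99906.98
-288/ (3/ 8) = -768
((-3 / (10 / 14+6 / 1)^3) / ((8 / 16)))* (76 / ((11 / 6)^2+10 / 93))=-3562272 / 8202017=-0.43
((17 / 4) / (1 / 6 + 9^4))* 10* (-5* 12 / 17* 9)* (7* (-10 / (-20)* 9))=-255150 / 39367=-6.48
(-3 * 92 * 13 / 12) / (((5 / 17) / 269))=-1367327 / 5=-273465.40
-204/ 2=-102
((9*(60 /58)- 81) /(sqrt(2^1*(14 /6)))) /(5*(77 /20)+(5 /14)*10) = -462*sqrt(42) /2059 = -1.45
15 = 15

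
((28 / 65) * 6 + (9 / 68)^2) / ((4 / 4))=782097 / 300560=2.60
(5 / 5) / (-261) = -1 / 261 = -0.00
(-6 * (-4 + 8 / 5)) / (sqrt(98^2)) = 36 / 245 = 0.15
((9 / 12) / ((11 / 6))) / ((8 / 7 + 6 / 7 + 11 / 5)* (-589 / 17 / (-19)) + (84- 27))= 0.01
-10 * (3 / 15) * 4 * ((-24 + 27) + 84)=-696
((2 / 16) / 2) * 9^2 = 81 / 16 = 5.06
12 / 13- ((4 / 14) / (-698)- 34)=1109135 / 31759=34.92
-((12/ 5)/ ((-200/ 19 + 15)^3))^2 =-0.00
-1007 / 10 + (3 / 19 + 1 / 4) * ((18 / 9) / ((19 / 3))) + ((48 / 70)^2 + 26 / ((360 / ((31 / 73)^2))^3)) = -6251098024186359946465403 / 62447915933255750688000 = -100.10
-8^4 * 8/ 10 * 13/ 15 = -212992/ 75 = -2839.89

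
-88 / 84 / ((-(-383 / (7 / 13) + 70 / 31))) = -682 / 461577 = -0.00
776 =776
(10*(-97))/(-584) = 485/292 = 1.66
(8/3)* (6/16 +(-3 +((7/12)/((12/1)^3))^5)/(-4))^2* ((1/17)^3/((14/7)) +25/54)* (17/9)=9141071568824496793930850563603974116503238040425/3096529437112951024952255230861241926857214918656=2.95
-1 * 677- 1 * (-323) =-354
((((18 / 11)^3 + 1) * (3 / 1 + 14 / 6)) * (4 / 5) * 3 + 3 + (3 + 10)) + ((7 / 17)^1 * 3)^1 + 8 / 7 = 69107893 / 791945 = 87.26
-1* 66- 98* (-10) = 914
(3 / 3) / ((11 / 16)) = 16 / 11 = 1.45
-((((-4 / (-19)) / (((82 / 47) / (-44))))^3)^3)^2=-125443898254306673689296977521364360103707566713551211230559993856 / 11160258089411829136498574959273691615632218045839161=-11240232730219.76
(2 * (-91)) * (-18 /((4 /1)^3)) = 51.19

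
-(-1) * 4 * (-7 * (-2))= 56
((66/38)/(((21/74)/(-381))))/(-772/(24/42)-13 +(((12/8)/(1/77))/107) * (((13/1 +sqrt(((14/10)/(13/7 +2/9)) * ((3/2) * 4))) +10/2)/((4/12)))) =570167262 * sqrt(3930)/4015040562137 +50193754798980/28105283934959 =1.79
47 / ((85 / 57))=2679 / 85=31.52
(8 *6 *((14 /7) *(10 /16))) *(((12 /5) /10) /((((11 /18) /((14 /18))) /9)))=9072 /55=164.95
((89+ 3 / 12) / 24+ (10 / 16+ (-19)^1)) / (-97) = 469 / 3104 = 0.15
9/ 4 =2.25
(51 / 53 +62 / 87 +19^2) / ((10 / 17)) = 14214499 / 23055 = 616.55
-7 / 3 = -2.33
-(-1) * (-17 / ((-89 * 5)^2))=-17 / 198025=-0.00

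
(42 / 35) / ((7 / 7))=6 / 5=1.20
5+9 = 14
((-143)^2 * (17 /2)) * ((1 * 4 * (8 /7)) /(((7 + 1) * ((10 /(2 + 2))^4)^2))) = 177988096 /2734375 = 65.09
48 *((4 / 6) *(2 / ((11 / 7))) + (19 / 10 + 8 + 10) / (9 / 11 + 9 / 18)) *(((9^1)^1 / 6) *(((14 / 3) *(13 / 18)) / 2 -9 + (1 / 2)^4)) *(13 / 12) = -3107500513 / 344520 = -9019.80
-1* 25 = -25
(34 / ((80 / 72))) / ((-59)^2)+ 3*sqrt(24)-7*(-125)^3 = 6*sqrt(6)+ 237958984528 / 17405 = 13671889.71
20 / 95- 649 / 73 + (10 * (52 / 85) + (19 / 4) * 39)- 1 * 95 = 8270359 / 94316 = 87.69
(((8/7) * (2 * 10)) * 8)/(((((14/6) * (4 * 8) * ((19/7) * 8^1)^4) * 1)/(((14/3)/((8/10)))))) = 0.00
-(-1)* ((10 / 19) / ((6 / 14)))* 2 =140 / 57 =2.46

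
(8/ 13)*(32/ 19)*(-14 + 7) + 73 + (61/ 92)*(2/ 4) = 3003043/ 45448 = 66.08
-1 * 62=-62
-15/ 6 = -5/ 2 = -2.50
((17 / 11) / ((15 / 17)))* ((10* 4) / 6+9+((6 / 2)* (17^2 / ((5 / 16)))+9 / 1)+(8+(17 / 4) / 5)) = 1947571 / 396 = 4918.11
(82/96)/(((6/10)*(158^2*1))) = 205/3594816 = 0.00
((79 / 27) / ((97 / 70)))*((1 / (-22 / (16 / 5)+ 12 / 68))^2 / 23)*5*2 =1022828800 / 49991951277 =0.02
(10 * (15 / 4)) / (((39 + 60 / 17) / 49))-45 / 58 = 42.43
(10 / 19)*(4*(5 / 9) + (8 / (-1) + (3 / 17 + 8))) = 3670 / 2907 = 1.26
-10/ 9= -1.11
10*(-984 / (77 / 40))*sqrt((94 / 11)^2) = -36998400 / 847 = -43681.70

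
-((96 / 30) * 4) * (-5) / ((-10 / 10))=-64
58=58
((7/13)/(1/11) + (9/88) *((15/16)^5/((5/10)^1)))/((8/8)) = 3641422363/599785472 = 6.07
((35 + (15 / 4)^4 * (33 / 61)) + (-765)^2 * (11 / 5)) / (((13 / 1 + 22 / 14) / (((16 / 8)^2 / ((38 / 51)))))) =140754173735 / 296704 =474392.57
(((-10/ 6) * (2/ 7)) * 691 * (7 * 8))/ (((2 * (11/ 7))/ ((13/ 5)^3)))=-85015112/ 825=-103048.62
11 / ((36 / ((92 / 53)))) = 0.53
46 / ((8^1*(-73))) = -23 / 292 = -0.08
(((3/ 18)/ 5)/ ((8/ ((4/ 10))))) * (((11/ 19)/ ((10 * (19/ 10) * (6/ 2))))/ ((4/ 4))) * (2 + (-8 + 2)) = -11/ 162450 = -0.00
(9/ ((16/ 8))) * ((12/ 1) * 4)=216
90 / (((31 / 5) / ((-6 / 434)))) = -1350 / 6727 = -0.20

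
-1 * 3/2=-3/2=-1.50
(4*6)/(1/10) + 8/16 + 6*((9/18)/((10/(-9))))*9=1081/5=216.20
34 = 34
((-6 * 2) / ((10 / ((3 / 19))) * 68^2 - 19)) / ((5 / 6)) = -216 / 4392515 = -0.00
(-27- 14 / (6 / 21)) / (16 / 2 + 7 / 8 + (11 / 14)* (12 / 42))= -29792 / 3567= -8.35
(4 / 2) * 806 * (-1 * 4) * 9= -58032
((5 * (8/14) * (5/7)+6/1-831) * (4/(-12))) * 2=80650/147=548.64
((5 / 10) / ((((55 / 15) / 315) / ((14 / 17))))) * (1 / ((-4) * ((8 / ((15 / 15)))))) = -6615 / 5984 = -1.11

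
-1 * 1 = -1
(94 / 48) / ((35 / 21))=47 / 40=1.18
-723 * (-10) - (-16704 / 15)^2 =-30821874 / 25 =-1232874.96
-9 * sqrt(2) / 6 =-3 * sqrt(2) / 2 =-2.12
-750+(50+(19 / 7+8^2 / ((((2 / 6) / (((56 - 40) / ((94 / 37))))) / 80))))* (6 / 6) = 31596513 / 329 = 96038.03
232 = 232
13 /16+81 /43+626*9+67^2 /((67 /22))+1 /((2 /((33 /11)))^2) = 4893707 /688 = 7112.95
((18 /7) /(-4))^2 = 81 /196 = 0.41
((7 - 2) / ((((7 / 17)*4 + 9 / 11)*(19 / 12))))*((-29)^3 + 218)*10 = -2711986200 / 8759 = -309622.81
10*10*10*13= 13000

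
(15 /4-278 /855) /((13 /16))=3604 /855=4.22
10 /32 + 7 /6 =71 /48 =1.48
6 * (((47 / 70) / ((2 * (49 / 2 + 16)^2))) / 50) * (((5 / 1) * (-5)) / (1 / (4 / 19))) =-188 / 1454355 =-0.00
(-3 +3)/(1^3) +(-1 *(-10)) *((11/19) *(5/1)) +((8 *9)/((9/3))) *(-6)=-2186/19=-115.05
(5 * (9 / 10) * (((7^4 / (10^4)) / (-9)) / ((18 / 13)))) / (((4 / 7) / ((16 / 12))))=-218491 / 1080000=-0.20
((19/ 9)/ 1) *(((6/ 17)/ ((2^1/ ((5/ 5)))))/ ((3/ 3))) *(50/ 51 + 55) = 20.86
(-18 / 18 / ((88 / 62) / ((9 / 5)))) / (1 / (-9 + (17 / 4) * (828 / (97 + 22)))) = -10044 / 385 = -26.09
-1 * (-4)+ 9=13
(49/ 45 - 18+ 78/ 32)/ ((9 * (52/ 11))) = -114631/ 336960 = -0.34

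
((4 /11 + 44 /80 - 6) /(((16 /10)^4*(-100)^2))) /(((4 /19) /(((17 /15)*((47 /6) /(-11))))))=5662513 /19031654400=0.00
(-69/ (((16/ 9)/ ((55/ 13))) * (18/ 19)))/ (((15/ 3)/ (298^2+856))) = -323246715/ 104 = -3108141.49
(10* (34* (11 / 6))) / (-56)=-935 / 84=-11.13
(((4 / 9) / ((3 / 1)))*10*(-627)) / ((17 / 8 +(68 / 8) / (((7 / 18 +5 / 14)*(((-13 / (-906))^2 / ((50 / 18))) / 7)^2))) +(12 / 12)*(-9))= -17955500992 / 1964381504618393667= -0.00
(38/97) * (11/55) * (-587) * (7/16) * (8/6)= -78071/2910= -26.83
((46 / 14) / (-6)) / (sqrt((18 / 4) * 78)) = -23 * sqrt(39) / 4914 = -0.03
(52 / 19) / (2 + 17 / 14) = 728 / 855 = 0.85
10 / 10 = 1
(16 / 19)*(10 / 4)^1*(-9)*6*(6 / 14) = -6480 / 133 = -48.72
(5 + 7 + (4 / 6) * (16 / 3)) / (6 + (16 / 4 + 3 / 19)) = 2660 / 1737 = 1.53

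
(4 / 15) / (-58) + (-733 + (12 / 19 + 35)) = -5763788 / 8265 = -697.37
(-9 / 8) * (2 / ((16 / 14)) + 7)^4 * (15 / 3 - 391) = 2606585625 / 1024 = 2545493.77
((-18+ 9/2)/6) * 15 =-135/4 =-33.75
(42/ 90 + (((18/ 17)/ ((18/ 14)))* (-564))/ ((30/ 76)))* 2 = -599858/ 255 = -2352.38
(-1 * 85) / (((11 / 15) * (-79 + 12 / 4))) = 1275 / 836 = 1.53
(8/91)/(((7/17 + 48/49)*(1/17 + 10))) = 16184/2576457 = 0.01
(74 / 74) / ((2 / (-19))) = -9.50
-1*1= -1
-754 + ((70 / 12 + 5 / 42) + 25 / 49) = -109888 / 147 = -747.54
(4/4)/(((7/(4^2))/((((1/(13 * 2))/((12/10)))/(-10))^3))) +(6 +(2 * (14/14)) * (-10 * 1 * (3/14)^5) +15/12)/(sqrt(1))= 231009775715/31903181856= 7.24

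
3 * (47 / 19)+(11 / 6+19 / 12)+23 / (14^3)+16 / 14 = 1875169 / 156408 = 11.99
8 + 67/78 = 691/78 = 8.86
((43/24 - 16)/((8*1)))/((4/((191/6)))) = -14.13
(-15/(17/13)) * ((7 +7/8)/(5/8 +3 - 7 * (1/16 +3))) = 1638/323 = 5.07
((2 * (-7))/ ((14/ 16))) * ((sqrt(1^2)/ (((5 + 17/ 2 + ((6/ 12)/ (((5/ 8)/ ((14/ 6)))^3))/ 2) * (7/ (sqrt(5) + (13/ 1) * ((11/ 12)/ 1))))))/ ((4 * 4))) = -160875/ 2505062 - 6750 * sqrt(5)/ 1252531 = -0.08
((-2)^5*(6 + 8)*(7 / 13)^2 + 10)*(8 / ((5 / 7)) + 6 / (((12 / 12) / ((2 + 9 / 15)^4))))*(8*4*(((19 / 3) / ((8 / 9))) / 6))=-1300203.28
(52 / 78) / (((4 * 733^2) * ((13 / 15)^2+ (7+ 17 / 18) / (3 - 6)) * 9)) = -25 / 1375997129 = -0.00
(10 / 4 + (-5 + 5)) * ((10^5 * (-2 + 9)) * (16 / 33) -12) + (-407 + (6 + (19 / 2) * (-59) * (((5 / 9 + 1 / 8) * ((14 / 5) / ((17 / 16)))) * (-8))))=7204045663 / 8415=856095.74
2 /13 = 0.15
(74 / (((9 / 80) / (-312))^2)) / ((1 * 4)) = 1280614400 / 9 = 142290488.89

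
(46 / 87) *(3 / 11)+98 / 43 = 33240 / 13717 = 2.42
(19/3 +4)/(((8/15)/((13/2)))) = 2015/16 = 125.94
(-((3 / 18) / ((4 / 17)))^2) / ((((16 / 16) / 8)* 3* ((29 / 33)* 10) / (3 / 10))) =-3179 / 69600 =-0.05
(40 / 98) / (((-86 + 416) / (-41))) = -82 / 1617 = -0.05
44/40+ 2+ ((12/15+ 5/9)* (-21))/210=667/225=2.96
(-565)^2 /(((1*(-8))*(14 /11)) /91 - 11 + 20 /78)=-136947525 /4657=-29406.81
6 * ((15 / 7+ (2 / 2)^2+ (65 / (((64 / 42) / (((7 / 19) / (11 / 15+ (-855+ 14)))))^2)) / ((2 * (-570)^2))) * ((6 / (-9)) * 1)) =-3731159522048345759 / 296796780162154496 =-12.57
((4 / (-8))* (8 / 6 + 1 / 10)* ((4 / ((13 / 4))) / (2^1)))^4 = 54700816 / 1445900625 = 0.04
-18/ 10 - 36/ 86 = -477/ 215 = -2.22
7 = 7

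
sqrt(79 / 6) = sqrt(474) / 6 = 3.63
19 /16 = 1.19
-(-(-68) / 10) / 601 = -34 / 3005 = -0.01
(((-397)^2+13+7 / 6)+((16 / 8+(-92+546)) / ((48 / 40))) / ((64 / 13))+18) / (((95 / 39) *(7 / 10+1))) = 98416253 / 2584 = 38086.79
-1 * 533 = -533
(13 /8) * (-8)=-13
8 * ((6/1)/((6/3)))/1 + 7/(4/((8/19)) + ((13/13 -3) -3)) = 230/9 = 25.56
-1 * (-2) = 2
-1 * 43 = -43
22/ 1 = 22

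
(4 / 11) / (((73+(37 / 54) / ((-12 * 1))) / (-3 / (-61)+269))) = 3867264 / 2883287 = 1.34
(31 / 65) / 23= 31 / 1495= 0.02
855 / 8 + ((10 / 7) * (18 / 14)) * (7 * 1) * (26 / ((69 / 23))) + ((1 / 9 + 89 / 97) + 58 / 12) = 10959005 / 48888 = 224.17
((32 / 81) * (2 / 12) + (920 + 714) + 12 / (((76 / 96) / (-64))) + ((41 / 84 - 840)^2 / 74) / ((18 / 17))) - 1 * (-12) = 5180893979929 / 535719744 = 9670.90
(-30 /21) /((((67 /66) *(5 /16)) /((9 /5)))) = -19008 /2345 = -8.11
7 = 7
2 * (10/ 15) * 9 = 12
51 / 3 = 17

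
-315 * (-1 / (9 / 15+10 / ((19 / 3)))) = 3325 / 23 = 144.57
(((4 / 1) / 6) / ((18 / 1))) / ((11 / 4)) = 4 / 297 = 0.01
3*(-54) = -162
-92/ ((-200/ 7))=161/ 50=3.22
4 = 4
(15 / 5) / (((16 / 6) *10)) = 0.11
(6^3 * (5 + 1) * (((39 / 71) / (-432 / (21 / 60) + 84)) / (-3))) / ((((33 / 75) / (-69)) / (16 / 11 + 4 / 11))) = -339066000 / 5764561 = -58.82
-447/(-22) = 447/22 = 20.32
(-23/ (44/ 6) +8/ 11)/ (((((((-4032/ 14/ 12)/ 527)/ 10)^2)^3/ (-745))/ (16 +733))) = 9899144808825897452040390625/ 65691648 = 150691071242814572897.31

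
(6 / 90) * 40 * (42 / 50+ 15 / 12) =418 / 75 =5.57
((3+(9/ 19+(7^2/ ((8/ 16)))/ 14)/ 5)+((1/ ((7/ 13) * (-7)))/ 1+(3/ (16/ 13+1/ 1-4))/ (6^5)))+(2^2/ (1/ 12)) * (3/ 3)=14494258333/ 277512480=52.23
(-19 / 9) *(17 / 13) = -323 / 117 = -2.76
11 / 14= 0.79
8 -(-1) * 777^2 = 603737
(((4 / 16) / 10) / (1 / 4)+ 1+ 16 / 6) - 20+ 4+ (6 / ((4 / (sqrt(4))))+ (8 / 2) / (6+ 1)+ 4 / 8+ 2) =-647 / 105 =-6.16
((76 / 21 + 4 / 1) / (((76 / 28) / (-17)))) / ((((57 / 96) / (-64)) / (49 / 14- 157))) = -855080960 / 1083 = -789548.44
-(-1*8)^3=512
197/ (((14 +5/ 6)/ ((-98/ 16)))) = -81.35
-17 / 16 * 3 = -51 / 16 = -3.19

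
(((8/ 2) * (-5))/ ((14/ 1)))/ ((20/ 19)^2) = -1.29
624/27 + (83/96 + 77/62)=25.22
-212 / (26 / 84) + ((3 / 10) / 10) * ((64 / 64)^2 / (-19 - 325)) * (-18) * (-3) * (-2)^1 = -684.91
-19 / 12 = -1.58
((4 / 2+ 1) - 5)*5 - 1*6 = -16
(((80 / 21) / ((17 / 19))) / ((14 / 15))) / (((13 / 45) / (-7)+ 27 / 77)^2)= 116386875 / 2442016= 47.66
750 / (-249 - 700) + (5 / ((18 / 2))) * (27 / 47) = -0.47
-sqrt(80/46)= -2*sqrt(230)/23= -1.32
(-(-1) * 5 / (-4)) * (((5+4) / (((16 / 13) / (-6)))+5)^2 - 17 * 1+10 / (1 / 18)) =-535765 / 256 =-2092.83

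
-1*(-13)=13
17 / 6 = 2.83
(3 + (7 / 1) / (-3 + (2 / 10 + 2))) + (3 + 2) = -3 / 4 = -0.75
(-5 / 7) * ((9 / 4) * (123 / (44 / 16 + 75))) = -5535 / 2177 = -2.54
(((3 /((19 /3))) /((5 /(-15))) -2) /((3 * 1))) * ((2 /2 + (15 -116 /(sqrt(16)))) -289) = 19630 /57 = 344.39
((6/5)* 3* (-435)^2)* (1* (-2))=-1362420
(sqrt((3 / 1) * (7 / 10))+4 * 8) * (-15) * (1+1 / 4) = -600 - 15 * sqrt(210) / 8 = -627.17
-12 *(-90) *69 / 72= 1035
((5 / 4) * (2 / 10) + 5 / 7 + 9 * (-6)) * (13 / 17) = -40.56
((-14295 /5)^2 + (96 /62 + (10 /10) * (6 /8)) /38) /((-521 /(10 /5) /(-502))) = 508807748253 /32302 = 15751586.53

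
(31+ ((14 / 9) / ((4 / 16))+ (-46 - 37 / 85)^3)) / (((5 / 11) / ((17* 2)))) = -7486601.53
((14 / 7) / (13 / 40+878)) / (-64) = -0.00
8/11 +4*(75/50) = 74/11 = 6.73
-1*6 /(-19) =6 /19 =0.32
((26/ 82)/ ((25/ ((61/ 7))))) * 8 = 6344/ 7175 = 0.88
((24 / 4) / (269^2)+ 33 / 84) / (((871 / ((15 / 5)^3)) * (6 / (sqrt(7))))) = 7165251 * sqrt(7) / 3529480136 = 0.01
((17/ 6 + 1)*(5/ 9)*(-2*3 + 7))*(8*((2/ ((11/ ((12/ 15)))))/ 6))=368/ 891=0.41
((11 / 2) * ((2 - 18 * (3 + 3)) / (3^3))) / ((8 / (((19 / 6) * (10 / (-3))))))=55385 / 1944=28.49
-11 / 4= -2.75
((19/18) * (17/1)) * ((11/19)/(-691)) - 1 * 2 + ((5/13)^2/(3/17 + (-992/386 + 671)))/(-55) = -25552309481014/12680804007729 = -2.02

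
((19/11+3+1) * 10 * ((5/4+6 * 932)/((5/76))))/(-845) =-4120074/715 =-5762.34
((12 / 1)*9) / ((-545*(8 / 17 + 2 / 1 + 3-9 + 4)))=-459 / 1090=-0.42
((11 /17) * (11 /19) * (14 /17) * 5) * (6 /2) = 25410 /5491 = 4.63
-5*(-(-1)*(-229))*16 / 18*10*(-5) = -458000 / 9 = -50888.89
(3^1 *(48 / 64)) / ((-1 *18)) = -1 / 8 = -0.12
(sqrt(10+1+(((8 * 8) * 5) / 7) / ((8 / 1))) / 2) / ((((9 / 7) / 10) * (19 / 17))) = 14.23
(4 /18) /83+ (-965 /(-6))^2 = 25867.36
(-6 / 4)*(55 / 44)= -15 / 8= -1.88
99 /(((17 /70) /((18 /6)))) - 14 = 20552 /17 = 1208.94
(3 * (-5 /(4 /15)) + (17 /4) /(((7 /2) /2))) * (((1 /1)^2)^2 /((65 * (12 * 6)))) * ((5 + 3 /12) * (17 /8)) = -25619 /199680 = -0.13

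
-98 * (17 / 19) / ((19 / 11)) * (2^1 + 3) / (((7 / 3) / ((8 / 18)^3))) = -837760 / 87723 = -9.55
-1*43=-43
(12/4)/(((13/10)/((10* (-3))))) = -900/13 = -69.23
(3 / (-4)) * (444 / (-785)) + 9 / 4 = 8397 / 3140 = 2.67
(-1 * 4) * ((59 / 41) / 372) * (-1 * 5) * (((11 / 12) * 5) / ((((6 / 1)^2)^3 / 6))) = 16225 / 355798656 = 0.00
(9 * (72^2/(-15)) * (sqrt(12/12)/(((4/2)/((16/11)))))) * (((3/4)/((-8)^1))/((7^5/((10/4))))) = 5832/184877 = 0.03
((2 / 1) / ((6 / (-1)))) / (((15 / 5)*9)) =-1 / 81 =-0.01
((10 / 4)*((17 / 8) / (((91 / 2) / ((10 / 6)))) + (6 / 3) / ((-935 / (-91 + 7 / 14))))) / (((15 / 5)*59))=277127 / 72288216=0.00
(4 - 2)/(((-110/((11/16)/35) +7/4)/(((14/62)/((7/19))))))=-152/694183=-0.00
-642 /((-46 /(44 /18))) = 2354 /69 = 34.12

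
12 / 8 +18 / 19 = 93 / 38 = 2.45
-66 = -66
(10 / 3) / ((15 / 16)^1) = 32 / 9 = 3.56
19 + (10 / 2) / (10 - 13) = 52 / 3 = 17.33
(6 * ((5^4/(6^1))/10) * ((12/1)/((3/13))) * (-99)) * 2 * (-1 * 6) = 3861000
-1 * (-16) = 16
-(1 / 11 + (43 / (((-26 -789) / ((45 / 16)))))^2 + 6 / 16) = -36505987 / 74818304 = -0.49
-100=-100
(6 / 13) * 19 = 8.77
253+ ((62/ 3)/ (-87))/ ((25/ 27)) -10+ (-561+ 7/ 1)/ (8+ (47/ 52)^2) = 3109692149/ 17284725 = 179.91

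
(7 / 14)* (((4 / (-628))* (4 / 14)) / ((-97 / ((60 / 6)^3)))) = 1000 / 106603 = 0.01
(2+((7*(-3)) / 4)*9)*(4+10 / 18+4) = -13937 / 36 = -387.14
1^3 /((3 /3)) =1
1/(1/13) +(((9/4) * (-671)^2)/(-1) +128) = -1012901.25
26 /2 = 13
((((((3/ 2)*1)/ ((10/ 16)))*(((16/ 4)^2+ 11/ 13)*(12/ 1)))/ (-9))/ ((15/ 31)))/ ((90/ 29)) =-525016/ 14625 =-35.90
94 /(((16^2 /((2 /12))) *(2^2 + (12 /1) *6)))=47 /58368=0.00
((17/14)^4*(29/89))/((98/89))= 2422109/3764768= 0.64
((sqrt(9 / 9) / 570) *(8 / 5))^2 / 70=8 / 71071875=0.00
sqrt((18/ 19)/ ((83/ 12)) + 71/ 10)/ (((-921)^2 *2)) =sqrt(1799782790)/ 26753521140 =0.00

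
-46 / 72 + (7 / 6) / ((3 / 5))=47 / 36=1.31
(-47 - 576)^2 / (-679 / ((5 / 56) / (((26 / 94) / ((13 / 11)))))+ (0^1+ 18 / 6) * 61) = -91210315 / 375259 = -243.06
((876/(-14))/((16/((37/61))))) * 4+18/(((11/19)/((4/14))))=-5685/9394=-0.61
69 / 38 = 1.82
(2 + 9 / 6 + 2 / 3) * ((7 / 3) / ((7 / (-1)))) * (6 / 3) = -25 / 9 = -2.78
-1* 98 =-98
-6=-6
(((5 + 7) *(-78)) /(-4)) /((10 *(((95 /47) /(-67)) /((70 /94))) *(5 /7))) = -384111 /475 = -808.65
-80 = -80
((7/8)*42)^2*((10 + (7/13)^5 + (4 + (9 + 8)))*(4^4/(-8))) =-498169132020/371293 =-1341714.31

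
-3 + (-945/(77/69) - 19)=-868.82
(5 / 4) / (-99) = -5 / 396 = -0.01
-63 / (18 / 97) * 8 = -2716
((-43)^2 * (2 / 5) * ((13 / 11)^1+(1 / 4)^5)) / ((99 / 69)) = 188862407 / 309760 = 609.71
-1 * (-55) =55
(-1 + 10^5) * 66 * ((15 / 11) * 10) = 89999100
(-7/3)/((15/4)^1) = -28/45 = -0.62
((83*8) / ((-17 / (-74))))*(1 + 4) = 245680 / 17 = 14451.76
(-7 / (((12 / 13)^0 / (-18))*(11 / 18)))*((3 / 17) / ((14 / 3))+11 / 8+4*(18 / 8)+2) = 957177 / 374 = 2559.30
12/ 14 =6/ 7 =0.86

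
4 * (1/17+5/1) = 344/17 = 20.24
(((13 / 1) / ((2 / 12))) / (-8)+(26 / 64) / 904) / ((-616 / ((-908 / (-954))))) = 0.02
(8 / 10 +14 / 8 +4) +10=16.55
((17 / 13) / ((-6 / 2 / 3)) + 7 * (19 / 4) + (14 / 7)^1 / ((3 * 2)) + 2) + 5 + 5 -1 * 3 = 6439 / 156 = 41.28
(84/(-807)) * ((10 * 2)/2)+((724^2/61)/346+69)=263421065/2838757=92.79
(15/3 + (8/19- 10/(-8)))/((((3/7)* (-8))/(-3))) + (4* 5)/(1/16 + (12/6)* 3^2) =1220221/175712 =6.94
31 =31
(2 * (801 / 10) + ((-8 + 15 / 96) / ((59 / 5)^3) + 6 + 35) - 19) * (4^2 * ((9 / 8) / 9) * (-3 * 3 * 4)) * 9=-484951190373 / 4107580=-118062.51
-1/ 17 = -0.06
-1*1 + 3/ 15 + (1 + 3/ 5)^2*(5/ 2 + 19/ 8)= 11.68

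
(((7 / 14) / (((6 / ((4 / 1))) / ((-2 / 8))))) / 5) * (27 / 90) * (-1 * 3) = 3 / 200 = 0.02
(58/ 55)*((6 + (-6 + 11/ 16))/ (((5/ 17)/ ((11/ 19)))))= 1.43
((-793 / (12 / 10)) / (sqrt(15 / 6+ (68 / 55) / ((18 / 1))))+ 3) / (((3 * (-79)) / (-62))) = -107.08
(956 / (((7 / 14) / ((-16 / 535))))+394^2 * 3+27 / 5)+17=249135172 / 535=465673.22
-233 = -233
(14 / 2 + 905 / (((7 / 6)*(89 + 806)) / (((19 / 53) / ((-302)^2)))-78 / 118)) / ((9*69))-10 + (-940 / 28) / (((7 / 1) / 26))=-3661272343686495124 / 27184448449810323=-134.68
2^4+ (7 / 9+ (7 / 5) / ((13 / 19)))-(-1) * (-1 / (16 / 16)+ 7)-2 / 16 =24.70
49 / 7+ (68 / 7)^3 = 316833 / 343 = 923.71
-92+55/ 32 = -2889/ 32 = -90.28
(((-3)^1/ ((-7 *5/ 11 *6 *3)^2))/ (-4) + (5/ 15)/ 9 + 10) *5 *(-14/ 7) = -5311721/ 52920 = -100.37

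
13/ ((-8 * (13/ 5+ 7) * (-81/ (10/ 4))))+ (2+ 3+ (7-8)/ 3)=290629/ 62208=4.67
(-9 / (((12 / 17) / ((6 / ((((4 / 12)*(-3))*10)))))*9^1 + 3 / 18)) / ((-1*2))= -459 / 1063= -0.43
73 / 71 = 1.03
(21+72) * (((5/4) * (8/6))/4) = 155/4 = 38.75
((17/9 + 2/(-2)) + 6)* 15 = 310/3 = 103.33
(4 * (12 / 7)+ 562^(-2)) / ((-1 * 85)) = -15160519 / 187927180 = -0.08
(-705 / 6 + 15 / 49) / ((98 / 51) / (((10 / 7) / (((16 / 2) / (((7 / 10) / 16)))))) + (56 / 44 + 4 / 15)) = -32215425 / 68035324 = -0.47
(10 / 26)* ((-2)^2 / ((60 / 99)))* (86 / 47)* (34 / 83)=96492 / 50713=1.90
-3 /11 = -0.27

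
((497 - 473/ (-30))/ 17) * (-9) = -46149/ 170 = -271.46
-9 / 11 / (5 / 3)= -27 / 55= -0.49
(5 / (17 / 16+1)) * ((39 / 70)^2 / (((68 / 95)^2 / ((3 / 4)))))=2745405 / 2492336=1.10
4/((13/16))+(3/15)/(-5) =1587/325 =4.88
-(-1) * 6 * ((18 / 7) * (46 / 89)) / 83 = 4968 / 51709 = 0.10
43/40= 1.08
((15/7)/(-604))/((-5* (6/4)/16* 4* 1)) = 0.00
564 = 564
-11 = -11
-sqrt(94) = -9.70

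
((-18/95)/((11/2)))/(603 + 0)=-4/70015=-0.00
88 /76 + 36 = 706 /19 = 37.16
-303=-303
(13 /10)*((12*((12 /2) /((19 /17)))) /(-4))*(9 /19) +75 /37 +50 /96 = -23624551 /3205680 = -7.37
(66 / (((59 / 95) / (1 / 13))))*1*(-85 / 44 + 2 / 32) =-93765 / 6136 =-15.28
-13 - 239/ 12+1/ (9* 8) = -2369/ 72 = -32.90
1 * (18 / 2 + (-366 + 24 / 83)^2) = 921427317 / 6889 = 133753.42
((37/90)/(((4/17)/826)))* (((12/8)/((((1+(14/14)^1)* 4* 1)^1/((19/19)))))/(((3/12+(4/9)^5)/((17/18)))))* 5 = 4779.80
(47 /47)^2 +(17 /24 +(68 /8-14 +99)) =2285 /24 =95.21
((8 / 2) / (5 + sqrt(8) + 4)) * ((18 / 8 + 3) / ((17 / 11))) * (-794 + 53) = -1540539 / 1241 + 342342 * sqrt(2) / 1241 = -851.24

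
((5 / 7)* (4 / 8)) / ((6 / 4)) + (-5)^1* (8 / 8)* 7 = -730 / 21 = -34.76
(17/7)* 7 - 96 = -79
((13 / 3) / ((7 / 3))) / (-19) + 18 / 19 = 113 / 133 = 0.85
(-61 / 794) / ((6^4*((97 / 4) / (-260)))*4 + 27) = 3965 / 23560362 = 0.00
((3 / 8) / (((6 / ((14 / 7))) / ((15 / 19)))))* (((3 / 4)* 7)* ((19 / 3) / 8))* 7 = 735 / 256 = 2.87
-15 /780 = -1 /52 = -0.02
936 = 936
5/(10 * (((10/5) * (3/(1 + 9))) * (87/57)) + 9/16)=304/591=0.51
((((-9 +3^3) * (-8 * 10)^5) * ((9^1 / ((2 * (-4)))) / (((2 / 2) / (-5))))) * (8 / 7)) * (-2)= 5308416000000 / 7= 758345142857.14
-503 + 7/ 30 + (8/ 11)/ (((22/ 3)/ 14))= -501.38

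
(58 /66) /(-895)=-29 /29535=-0.00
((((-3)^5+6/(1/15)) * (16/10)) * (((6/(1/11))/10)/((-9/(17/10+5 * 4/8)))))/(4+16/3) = 10098/125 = 80.78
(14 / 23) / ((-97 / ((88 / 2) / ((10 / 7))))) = -2156 / 11155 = -0.19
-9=-9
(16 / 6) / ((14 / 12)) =16 / 7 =2.29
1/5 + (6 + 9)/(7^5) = 16882/84035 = 0.20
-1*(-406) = 406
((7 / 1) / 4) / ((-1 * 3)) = -7 / 12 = -0.58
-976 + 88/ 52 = -12666/ 13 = -974.31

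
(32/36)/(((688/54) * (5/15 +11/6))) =18/559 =0.03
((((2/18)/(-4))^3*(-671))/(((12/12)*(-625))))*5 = -671/5832000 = -0.00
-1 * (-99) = 99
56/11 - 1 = 45/11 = 4.09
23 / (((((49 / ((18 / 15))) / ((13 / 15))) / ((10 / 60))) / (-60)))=-4.88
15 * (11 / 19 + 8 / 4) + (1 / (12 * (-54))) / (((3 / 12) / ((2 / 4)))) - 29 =59597 / 6156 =9.68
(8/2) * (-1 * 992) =-3968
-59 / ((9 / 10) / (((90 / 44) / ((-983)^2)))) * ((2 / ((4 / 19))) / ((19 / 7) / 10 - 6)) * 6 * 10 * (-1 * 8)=-470820000 / 4262300779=-0.11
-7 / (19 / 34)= -238 / 19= -12.53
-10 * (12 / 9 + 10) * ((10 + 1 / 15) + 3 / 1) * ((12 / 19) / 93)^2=-213248 / 3122289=-0.07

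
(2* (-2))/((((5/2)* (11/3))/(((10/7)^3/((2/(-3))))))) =7200/3773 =1.91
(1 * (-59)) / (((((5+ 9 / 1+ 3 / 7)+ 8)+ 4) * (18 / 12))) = -826 / 555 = -1.49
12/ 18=2/ 3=0.67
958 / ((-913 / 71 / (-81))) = 5509458 / 913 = 6034.46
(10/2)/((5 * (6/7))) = 7/6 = 1.17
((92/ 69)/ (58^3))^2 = 1/ 21413639556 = 0.00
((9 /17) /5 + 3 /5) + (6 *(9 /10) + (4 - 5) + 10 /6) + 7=3512 /255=13.77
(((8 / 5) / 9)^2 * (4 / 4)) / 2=32 / 2025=0.02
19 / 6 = 3.17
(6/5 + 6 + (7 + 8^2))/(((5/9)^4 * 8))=2565351/25000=102.61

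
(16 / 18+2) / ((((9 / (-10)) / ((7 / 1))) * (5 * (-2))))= 182 / 81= 2.25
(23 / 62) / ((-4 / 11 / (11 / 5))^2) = 336743 / 24800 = 13.58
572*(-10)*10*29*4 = -6635200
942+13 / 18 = 16969 / 18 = 942.72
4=4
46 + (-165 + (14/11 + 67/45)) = -57538/495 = -116.24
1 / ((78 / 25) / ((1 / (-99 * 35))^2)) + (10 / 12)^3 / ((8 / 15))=1300674407 / 1198701504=1.09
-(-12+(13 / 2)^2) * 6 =-363 / 2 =-181.50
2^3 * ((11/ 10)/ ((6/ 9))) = 66/ 5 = 13.20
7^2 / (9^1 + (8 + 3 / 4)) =196 / 71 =2.76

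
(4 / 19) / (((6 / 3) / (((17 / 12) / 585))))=17 / 66690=0.00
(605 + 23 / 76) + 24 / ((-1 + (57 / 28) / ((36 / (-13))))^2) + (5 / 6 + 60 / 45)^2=71833953659 / 116242038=617.97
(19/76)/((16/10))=5/32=0.16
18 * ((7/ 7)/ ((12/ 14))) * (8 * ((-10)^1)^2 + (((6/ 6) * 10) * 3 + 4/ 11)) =191814/ 11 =17437.64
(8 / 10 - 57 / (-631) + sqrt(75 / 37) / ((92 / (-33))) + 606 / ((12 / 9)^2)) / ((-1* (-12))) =8626157 / 302880 - 55* sqrt(111) / 13616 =28.44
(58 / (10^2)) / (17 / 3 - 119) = -87 / 17000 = -0.01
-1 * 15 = -15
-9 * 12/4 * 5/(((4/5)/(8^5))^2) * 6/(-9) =150994944000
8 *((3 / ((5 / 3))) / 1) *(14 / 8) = 126 / 5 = 25.20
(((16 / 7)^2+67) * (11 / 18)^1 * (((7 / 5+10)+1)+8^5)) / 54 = 1063423493 / 39690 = 26793.23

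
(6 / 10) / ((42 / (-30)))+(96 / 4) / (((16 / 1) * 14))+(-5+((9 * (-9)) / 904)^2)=-30395369 / 5720512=-5.31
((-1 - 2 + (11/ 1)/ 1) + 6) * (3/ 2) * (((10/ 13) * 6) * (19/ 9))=2660/ 13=204.62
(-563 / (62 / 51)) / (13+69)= -28713 / 5084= -5.65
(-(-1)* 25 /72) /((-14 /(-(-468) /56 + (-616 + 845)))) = -83075 /14112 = -5.89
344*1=344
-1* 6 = -6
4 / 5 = 0.80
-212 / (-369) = 212 / 369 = 0.57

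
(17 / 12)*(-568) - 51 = -2567 / 3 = -855.67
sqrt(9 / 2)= 3 * sqrt(2) / 2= 2.12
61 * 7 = 427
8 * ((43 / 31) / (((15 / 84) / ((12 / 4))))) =28896 / 155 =186.43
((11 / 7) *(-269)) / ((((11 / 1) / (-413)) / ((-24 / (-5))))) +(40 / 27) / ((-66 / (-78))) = 113131088 / 1485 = 76182.55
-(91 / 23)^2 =-8281 / 529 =-15.65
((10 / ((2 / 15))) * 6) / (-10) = -45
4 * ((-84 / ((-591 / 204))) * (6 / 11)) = 137088 / 2167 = 63.26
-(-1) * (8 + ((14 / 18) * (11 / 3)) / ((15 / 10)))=802 / 81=9.90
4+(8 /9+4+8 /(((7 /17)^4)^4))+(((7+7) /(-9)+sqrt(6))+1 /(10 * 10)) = sqrt(6)+116786933713746529185403 /9969879170880300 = 11713979.29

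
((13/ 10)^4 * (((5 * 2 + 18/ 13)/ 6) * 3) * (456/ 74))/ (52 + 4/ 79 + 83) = 9893091/ 13336250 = 0.74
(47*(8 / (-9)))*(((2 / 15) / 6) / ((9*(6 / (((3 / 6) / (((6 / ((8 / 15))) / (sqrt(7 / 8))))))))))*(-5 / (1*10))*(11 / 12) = 517*sqrt(14) / 5904900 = 0.00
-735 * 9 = -6615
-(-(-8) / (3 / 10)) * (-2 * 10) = 1600 / 3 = 533.33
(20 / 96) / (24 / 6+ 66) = 1 / 336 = 0.00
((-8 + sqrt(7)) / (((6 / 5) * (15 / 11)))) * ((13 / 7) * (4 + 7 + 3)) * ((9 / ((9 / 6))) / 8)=-286 / 3 + 143 * sqrt(7) / 12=-63.80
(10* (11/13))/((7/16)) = 19.34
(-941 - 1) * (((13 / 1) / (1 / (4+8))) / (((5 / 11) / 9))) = -14548248 / 5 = -2909649.60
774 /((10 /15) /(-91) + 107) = 211302 /29209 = 7.23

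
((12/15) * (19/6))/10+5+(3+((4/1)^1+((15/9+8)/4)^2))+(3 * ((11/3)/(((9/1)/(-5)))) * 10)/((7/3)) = -204041/25200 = -8.10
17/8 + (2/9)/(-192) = 1835/864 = 2.12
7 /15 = 0.47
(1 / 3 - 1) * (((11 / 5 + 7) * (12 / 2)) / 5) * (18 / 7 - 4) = 368 / 35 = 10.51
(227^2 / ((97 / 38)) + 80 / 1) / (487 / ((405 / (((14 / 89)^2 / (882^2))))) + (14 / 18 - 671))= -25030479152355390 / 827764301819081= -30.24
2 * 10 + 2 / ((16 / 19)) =179 / 8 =22.38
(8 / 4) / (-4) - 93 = -187 / 2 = -93.50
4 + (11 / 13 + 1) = 76 / 13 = 5.85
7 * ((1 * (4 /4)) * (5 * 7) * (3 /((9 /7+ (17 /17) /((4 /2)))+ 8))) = 10290 /137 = 75.11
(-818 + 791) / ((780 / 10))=-9 / 26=-0.35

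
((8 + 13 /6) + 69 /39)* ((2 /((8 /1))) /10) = 931 /3120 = 0.30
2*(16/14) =16/7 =2.29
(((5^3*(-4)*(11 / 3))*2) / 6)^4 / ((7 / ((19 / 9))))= 17386187500000000 / 413343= 42062373138.05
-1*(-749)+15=764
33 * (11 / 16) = 363 / 16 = 22.69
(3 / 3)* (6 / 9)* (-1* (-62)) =41.33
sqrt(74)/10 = 0.86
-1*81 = -81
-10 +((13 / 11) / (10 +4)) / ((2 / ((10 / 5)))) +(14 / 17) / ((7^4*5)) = -6359911 / 641410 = -9.92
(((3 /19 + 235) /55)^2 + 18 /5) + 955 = 1066778189 /1092025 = 976.88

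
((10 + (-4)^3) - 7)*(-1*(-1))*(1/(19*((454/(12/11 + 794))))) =-266753/47443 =-5.62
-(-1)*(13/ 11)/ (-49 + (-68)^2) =13/ 50325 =0.00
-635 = -635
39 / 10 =3.90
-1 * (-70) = 70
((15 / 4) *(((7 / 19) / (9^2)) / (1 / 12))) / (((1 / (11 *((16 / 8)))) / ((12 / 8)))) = 385 / 57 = 6.75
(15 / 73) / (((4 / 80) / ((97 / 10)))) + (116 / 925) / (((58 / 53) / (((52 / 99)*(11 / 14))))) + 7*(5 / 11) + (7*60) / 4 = 6929945068 / 46794825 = 148.09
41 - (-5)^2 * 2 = -9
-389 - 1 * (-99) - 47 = -337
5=5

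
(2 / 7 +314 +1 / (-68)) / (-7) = -44.90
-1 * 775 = -775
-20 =-20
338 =338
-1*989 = -989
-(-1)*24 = 24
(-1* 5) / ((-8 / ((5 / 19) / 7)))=25 / 1064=0.02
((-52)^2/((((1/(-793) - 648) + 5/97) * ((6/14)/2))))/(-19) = 727980344/710233395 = 1.02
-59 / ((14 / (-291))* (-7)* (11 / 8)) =-68676 / 539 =-127.41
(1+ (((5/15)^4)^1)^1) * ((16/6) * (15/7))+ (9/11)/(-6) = 70459/12474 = 5.65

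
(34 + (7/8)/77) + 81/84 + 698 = 451513/616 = 732.98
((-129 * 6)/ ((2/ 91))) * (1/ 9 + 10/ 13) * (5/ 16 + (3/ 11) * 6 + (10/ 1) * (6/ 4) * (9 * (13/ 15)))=-649047805/ 176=-3687771.62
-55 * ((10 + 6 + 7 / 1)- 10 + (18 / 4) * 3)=-2915 / 2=-1457.50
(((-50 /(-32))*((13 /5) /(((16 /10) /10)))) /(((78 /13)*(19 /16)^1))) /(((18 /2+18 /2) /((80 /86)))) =8125 /44118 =0.18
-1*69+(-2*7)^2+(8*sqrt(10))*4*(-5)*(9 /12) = -252.47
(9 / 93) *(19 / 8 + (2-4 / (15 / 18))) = -51 / 1240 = -0.04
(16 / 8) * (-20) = -40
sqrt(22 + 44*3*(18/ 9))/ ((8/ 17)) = 17*sqrt(286)/ 8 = 35.94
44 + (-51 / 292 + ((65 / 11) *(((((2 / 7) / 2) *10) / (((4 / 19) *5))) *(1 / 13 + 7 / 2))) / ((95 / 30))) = 1189039 / 22484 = 52.88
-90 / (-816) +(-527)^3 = -19905392873 / 136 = -146363182.89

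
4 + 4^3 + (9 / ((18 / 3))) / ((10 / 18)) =70.70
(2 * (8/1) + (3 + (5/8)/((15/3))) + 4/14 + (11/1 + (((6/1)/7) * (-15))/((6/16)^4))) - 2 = -313361/504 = -621.75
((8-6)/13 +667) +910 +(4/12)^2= 184540/117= 1577.26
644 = 644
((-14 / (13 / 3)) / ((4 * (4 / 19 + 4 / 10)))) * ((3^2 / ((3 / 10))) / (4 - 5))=29925 / 754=39.69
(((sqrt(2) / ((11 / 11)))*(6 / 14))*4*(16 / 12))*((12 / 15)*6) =384*sqrt(2) / 35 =15.52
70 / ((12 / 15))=175 / 2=87.50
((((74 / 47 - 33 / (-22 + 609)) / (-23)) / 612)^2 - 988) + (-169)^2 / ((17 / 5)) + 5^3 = 1136700097334901372961 / 150810102351159696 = 7537.29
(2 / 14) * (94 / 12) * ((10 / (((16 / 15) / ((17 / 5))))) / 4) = 3995 / 448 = 8.92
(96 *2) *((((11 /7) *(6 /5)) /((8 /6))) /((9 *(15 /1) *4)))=88 /175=0.50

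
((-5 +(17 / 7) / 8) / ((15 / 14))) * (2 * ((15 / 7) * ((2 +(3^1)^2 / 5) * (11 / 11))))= -4997 / 70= -71.39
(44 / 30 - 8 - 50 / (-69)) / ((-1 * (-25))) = -668 / 2875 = -0.23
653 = 653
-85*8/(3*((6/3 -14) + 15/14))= 560/27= 20.74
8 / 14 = 4 / 7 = 0.57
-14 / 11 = -1.27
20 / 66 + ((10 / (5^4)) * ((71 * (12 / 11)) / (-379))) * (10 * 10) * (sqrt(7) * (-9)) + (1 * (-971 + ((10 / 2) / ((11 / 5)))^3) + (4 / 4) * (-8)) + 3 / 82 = -316595105 / 327426 + 61344 * sqrt(7) / 20845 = -959.14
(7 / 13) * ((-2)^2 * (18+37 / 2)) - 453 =-4867 / 13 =-374.38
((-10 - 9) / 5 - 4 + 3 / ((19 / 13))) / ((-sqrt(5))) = 546 * sqrt(5) / 475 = 2.57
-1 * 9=-9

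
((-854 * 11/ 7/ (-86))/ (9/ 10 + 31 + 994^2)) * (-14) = -93940/ 424869197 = -0.00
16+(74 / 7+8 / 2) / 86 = 4867 / 301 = 16.17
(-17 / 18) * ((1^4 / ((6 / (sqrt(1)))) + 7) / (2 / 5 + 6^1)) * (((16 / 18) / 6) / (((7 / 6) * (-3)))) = 3655 / 81648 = 0.04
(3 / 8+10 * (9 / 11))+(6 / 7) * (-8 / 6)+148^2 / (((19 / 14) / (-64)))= -12089519371 / 11704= -1032939.11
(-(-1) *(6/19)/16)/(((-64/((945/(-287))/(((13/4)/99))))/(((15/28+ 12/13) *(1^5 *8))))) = 0.36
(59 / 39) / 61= 59 / 2379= 0.02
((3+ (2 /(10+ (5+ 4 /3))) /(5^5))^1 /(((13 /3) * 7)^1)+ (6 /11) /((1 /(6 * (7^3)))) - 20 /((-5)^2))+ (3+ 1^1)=13274408621 /11790625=1125.84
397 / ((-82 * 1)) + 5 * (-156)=-64357 / 82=-784.84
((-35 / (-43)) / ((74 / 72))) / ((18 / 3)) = 210 / 1591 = 0.13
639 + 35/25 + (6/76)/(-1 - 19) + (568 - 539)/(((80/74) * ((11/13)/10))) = 8004021/8360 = 957.42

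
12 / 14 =6 / 7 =0.86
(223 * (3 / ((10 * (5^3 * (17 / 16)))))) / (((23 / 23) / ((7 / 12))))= 3122 / 10625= 0.29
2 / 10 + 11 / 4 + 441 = 8879 / 20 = 443.95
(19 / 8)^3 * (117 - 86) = 212629 / 512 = 415.29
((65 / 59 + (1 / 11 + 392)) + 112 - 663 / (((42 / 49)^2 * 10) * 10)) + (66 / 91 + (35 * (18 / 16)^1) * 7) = 54749019139 / 70870800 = 772.52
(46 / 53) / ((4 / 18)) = 207 / 53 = 3.91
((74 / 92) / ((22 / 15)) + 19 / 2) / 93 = 0.11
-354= -354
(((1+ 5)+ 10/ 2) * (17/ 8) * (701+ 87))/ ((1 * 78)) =36839/ 156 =236.15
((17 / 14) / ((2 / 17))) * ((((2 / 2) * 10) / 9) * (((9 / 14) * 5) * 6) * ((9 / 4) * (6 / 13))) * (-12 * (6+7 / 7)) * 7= -1755675 / 13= -135051.92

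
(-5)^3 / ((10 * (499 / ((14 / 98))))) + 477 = 3332297 / 6986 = 477.00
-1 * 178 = -178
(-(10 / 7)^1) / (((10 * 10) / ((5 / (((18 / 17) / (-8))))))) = 34 / 63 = 0.54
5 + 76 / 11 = 11.91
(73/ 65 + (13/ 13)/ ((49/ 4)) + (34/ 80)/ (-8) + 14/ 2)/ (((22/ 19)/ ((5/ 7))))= 31570761/ 6278272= 5.03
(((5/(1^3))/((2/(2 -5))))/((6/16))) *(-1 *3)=60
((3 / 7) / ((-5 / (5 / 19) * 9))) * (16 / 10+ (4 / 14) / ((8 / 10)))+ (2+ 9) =307093 / 27930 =11.00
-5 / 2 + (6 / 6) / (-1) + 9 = 11 / 2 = 5.50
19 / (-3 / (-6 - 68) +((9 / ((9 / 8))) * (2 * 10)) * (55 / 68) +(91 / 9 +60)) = 215118 / 2259457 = 0.10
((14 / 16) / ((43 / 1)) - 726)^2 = 62368569169 / 118336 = 527046.45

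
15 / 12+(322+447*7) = 13809 / 4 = 3452.25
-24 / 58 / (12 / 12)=-12 / 29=-0.41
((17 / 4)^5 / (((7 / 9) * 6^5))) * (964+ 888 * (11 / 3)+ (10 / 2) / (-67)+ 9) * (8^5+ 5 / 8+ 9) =1953543743617059 / 61472768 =31779010.56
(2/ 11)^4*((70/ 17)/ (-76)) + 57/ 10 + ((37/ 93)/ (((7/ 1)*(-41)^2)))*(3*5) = 98335356103377/ 17250461184110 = 5.70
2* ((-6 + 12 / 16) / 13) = -21 / 26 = -0.81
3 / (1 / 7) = 21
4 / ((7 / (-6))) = -3.43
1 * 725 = 725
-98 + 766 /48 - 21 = -2473 /24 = -103.04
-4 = -4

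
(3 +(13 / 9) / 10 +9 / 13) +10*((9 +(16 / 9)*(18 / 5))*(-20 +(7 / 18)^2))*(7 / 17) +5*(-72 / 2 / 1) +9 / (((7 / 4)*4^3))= -1434.73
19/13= 1.46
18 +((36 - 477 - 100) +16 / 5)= -2599 / 5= -519.80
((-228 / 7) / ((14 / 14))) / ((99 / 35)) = -380 / 33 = -11.52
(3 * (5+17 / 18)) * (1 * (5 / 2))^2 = 2675 / 24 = 111.46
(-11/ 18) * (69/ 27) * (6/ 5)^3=-1012/ 375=-2.70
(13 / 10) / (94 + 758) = 13 / 8520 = 0.00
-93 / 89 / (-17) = 93 / 1513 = 0.06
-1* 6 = -6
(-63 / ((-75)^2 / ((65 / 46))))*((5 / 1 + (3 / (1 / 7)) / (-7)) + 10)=-546 / 2875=-0.19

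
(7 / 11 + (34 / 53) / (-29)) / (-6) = -10385 / 101442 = -0.10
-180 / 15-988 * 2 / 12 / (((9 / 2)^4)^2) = -1549808420 / 129140163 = -12.00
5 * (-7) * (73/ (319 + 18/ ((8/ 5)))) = -10220/ 1321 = -7.74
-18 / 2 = -9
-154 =-154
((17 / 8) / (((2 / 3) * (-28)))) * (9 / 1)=-459 / 448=-1.02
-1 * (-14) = 14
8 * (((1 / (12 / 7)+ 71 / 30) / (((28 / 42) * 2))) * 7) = 1239 / 10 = 123.90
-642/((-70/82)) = 26322/35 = 752.06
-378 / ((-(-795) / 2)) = -252 / 265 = -0.95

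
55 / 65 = 0.85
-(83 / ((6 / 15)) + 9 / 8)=-1669 / 8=-208.62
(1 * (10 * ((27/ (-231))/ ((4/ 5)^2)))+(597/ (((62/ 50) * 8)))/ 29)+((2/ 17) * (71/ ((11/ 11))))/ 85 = 138915289/ 400108940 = 0.35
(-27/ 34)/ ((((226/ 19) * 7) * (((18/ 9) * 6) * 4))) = -171/ 860608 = -0.00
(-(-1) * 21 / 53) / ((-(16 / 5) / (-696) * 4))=9135 / 424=21.54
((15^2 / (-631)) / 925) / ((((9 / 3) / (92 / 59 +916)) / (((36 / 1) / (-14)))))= 2923344 / 9642311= 0.30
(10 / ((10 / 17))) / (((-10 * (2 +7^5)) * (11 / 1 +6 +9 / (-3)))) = -0.00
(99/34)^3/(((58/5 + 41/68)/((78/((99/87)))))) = 18474885/133229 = 138.67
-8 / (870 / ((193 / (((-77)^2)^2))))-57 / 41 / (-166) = 871614397363 / 104074444715010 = 0.01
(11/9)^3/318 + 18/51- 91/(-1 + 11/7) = -1252373101/7881948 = -158.89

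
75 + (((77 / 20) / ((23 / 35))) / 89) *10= 309745 / 4094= 75.66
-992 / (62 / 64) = -1024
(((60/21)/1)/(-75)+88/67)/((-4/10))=-4486/1407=-3.19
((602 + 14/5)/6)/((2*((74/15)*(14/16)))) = 11.68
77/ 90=0.86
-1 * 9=-9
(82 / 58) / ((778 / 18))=369 / 11281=0.03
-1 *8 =-8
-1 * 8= -8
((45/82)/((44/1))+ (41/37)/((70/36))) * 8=4.66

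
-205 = -205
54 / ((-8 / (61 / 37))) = -1647 / 148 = -11.13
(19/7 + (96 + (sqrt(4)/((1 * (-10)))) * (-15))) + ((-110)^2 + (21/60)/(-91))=12201.71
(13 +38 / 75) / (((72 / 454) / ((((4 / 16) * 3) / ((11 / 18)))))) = 229951 / 2200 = 104.52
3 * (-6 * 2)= -36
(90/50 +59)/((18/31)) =4712/45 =104.71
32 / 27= 1.19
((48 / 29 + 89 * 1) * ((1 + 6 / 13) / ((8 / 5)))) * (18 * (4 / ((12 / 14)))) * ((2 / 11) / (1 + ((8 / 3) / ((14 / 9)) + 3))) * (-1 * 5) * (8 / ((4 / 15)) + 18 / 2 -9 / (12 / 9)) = -35689.23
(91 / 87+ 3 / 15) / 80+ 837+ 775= 28049071 / 17400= 1612.02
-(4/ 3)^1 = -4/ 3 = -1.33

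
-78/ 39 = -2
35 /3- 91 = -238 /3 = -79.33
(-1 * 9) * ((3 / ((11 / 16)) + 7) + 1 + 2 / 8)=-4995 / 44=-113.52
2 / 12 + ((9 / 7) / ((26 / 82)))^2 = 825247 / 49686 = 16.61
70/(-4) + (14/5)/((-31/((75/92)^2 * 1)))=-17.56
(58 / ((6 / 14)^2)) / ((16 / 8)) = 1421 / 9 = 157.89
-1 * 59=-59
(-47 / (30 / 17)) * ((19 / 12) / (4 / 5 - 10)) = 15181 / 3312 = 4.58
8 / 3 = 2.67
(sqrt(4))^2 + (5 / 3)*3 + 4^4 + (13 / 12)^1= 3193 / 12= 266.08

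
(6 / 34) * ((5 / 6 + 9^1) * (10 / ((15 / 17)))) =59 / 3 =19.67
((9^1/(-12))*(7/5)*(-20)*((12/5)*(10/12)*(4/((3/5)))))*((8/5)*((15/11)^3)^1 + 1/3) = 1229.32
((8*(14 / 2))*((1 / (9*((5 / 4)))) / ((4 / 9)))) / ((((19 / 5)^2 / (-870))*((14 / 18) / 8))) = -2505600 / 361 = -6940.72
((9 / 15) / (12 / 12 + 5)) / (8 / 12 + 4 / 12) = 1 / 10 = 0.10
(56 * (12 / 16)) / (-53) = -42 / 53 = -0.79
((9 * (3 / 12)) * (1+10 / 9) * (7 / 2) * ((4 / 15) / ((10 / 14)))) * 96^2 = 1430016 / 25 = 57200.64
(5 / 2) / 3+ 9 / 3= 23 / 6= 3.83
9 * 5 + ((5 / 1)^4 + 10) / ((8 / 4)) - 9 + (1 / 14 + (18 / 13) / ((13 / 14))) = 420039 / 1183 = 355.06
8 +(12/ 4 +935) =946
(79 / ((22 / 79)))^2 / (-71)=-38950081 / 34364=-1133.46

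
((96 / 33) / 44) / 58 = 4 / 3509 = 0.00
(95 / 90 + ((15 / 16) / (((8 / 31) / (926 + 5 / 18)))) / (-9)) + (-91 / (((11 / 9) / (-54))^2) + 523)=-148439801635 / 836352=-177484.84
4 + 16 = 20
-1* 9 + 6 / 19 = -165 / 19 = -8.68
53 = 53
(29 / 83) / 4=29 / 332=0.09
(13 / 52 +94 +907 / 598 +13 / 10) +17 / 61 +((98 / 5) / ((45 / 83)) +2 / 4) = 2199566309 / 16415100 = 134.00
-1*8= -8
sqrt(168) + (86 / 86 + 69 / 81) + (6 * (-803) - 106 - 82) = -135112 / 27 + 2 * sqrt(42) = -4991.19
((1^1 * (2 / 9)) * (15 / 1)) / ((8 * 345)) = 1 / 828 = 0.00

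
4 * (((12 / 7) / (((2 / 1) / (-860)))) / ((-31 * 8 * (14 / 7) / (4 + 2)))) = 7740 / 217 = 35.67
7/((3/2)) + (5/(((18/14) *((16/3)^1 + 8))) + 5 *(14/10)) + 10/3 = 15.29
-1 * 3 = -3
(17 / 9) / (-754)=-0.00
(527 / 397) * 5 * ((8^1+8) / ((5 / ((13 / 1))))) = 276.11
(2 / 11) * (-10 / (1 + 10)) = -20 / 121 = -0.17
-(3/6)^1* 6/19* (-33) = 99/19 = 5.21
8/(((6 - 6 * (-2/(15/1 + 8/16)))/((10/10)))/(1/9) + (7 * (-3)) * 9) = -248/3969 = -0.06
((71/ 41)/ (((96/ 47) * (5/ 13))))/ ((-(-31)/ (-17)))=-737477/ 610080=-1.21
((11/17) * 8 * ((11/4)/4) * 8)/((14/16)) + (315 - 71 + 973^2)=112693659/119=947005.54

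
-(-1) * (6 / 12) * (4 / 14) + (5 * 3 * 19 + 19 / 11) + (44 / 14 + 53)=26412 / 77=343.01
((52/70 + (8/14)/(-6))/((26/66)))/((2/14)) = 748/65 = 11.51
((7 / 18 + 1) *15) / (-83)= -125 / 498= -0.25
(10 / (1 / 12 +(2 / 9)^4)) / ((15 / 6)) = 104976 / 2251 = 46.64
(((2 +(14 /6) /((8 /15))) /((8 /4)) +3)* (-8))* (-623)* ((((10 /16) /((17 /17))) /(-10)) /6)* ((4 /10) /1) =-20559 /160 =-128.49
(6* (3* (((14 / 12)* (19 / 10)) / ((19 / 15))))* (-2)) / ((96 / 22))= -231 / 16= -14.44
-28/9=-3.11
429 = 429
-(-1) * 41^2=1681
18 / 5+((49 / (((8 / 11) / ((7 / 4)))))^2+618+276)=75773357 / 5120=14799.48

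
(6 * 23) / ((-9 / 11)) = -506 / 3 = -168.67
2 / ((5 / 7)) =14 / 5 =2.80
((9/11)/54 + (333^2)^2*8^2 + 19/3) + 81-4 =51939868241405/66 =786967700627.35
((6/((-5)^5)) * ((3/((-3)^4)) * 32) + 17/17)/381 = 28061/10715625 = 0.00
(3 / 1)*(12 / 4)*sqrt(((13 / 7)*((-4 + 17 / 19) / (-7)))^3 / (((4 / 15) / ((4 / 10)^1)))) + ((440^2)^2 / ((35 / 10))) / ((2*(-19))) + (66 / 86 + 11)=-1611681212702 / 5719 + 6903*sqrt(87438) / 247646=-281811709.31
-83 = -83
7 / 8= 0.88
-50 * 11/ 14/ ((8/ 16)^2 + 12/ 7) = -20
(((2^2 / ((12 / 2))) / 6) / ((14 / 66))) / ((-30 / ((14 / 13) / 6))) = -11 / 3510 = -0.00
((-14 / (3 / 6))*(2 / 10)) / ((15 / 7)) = -196 / 75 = -2.61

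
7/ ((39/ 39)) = 7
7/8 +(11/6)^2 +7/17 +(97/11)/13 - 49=-7644313/175032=-43.67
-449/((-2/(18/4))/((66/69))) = 44451/46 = 966.33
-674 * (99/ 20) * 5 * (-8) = 133452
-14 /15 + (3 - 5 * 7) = -494 /15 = -32.93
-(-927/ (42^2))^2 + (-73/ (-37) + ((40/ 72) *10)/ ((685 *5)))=2976635339/ 1752576336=1.70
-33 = -33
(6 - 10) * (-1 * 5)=20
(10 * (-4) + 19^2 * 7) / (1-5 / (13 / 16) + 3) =-32331 / 28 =-1154.68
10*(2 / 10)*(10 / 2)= 10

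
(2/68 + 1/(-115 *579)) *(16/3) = 532408/3395835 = 0.16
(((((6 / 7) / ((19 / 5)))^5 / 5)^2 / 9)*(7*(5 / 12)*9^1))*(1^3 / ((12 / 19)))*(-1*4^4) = -209952000000000 / 13021612539908538853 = -0.00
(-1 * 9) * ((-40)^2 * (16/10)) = -23040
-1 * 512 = -512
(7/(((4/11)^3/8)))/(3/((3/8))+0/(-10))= 9317/64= 145.58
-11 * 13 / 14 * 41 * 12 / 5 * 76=-2673528 / 35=-76386.51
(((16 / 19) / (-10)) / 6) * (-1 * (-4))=-16 / 285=-0.06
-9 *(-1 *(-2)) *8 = -144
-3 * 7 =-21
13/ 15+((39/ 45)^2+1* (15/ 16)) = 9199/ 3600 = 2.56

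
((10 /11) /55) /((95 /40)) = 16 /2299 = 0.01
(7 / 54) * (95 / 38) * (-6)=-35 / 18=-1.94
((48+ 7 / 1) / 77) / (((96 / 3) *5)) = 1 / 224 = 0.00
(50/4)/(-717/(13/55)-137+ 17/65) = -125/31702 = -0.00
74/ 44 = 37/ 22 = 1.68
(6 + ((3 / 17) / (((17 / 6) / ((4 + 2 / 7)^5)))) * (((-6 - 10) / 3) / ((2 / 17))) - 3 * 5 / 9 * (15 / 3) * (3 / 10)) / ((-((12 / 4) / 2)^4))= 18646399736 / 23143239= 805.70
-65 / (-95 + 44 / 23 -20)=1495 / 2601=0.57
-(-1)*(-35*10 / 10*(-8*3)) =840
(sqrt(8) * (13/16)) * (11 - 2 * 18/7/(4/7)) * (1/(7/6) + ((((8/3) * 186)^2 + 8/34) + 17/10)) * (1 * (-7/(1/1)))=-3805910719 * sqrt(2)/680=-7915250.82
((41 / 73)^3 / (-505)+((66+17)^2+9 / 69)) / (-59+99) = 31128068958067 / 180737298200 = 172.23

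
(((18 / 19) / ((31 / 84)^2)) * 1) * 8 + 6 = 1125618 / 18259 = 61.65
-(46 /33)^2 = -1.94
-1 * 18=-18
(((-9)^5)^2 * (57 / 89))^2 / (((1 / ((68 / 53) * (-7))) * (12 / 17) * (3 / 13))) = -115424134250693479564037139 / 419813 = -274941781818794271649.61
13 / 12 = 1.08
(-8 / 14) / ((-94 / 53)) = 106 / 329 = 0.32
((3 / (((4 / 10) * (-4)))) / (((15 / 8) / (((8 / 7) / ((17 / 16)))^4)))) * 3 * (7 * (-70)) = 1967.75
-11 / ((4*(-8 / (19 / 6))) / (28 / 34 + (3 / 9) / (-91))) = 795245 / 891072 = 0.89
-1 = -1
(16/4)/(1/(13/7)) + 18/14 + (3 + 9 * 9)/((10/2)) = 893/35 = 25.51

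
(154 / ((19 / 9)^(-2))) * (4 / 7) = 31768 / 81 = 392.20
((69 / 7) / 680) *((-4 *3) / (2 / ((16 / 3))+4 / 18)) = -7452 / 25585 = -0.29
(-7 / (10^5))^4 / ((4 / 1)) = 2401 / 400000000000000000000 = 0.00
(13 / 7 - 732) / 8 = -5111 / 56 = -91.27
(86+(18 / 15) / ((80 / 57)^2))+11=1561747 / 16000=97.61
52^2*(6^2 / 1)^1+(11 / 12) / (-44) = 4672511 / 48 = 97343.98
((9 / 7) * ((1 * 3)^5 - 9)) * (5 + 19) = 50544 / 7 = 7220.57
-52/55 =-0.95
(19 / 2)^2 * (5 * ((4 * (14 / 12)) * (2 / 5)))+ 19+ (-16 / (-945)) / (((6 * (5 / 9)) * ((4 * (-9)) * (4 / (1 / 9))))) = 219769199 / 255150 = 861.33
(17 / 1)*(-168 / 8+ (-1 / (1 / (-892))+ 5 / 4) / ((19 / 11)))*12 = 1923057 / 19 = 101213.53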